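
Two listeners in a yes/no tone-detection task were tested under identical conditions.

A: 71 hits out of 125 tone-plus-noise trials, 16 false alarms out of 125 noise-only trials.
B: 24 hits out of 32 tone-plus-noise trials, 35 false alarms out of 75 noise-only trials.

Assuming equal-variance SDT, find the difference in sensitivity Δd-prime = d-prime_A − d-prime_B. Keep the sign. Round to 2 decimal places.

Δd-prime = 0.55

A: z(0.5680) = 0.171, z(0.1280) = -1.136, d' = 1.307
B: z(0.7500) = 0.674, z(0.4667) = -0.084, d' = 0.758
Δd' = d'_A − d'_B = 1.307 − 0.758 = 0.549
A has the higher sensitivity.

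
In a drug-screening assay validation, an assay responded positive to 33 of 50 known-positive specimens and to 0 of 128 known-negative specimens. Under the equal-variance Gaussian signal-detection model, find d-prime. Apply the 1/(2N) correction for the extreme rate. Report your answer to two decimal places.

The false-alarm rate is 0/128 = 0, so apply the 1/(2N) correction: FA → 1/(2·128) = 0.00391.
z(H) = z(0.66000) = 0.412
z(FA) = z(0.00391) = -2.660
d' = 0.412 − (-2.660) = 3.072

d-prime = 3.07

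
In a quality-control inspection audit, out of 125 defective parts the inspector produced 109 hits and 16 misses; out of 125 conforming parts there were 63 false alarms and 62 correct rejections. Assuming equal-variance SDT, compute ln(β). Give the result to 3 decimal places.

ln β = -0.645

H = 109/125 = 0.8720
FA = 63/125 = 0.5040
z(0.8720) = 1.1359, z(0.5040) = 0.0100
ln β = −½·[z(H)² − z(FA)²] = −0.5 × (1.2903 − 0.0001) = -0.6451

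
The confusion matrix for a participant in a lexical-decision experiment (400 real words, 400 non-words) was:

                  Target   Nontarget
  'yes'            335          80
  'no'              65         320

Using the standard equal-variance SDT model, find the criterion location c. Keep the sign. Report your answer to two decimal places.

H = 335/400 = 0.8375
FA = 80/400 = 0.2000
z(H) = z(0.8375) = 0.9842
z(FA) = z(0.2000) = -0.8416
c = −½·[z(H) + z(FA)] = −0.5 × (0.9842 + (-0.8416)) = -0.0713
c < 0: the participant has a liberal response bias.

c = -0.07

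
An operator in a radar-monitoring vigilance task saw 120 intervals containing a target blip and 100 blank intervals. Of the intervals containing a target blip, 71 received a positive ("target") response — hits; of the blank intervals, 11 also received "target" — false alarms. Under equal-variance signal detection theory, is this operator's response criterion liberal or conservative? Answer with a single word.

conservative

z(H) = 0.232, z(FA) = -1.227
c = −½·(z(H) + z(FA)) = 0.4975
c > 0 → conservative criterion (biased toward responding “no”).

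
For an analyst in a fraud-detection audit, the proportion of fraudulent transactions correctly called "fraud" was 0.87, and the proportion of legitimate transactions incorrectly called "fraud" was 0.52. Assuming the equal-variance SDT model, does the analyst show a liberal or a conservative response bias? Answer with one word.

liberal

z(H) = 1.126, z(FA) = 0.050
c = −½·(z(H) + z(FA)) = -0.588
c < 0 → liberal criterion (biased toward responding “yes”).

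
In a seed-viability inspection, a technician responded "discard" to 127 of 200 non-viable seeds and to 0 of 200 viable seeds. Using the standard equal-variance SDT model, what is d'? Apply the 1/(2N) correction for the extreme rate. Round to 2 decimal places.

The false-alarm rate is 0/200 = 0, so apply the 1/(2N) correction: FA → 1/(2·200) = 0.00250.
z(H) = z(0.63500) = 0.345
z(FA) = z(0.00250) = -2.807
d' = 0.345 − (-2.807) = 3.152

d' = 3.15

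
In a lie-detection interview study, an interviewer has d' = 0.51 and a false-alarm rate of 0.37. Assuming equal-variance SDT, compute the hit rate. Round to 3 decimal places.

z(false-alarm rate) = z(0.37) = -0.3319
z(H) = z(FA) + d' = -0.3319 + 0.51 = 0.1781
hit rate = Φ(0.1781) = 0.5707

hit rate = 0.571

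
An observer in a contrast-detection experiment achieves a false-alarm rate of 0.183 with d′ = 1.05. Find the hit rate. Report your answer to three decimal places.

z(false-alarm rate) = z(0.183) = -0.9040
z(H) = z(FA) + d' = -0.9040 + 1.05 = 0.1460
hit rate = Φ(0.1460) = 0.5580

hit rate = 0.558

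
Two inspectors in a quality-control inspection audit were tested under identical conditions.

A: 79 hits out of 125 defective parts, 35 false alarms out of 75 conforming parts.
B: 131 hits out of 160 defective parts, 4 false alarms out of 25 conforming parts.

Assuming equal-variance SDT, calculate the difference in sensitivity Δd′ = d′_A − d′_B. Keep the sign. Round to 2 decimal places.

A: z(0.6320) = 0.337, z(0.4667) = -0.084, d' = 0.421
B: z(0.8187) = 0.910, z(0.1600) = -0.994, d' = 1.904
Δd' = d'_A − d'_B = 0.421 − 1.904 = -1.483
B has the higher sensitivity.

Δd′ = -1.48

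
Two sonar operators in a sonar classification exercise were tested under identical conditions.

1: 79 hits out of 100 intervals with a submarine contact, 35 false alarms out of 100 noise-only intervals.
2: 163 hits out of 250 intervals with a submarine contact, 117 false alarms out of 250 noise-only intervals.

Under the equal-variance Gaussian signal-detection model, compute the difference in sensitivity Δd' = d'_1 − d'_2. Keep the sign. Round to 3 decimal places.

1: z(0.7900) = 0.8064, z(0.3500) = -0.3853, d' = 1.1917
2: z(0.6520) = 0.3907, z(0.4680) = -0.0803, d' = 0.4710
Δd' = d'_1 − d'_2 = 1.1917 − 0.4710 = 0.7207
1 has the higher sensitivity.

Δd' = 0.721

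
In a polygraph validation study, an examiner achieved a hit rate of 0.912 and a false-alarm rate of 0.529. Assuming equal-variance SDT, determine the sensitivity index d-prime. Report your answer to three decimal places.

Φ⁻¹(H) = 1.3532
Φ⁻¹(FA) = 0.0728
d' = z(H) − z(FA) = 1.3532 − 0.0728 = 1.2804

d-prime = 1.280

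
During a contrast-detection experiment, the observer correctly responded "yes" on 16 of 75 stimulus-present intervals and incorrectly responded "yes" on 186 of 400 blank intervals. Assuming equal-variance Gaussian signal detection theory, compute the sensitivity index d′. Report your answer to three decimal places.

H = 16/75 = 0.2133
FA = 186/400 = 0.4650
z(0.2133) = -0.7950, z(0.4650) = -0.0878
d' = z(H) − z(FA) = -0.7950 − (-0.0878) = -0.7072

d′ = -0.707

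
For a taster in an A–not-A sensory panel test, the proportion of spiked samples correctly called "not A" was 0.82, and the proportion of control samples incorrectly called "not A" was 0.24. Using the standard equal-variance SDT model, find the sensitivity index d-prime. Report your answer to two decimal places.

Φ⁻¹(H) = Φ⁻¹(0.82) = 0.915
Φ⁻¹(FA) = Φ⁻¹(0.24) = -0.706
d' = z(H) − z(FA) = 0.915 − (-0.706) = 1.621

d-prime = 1.62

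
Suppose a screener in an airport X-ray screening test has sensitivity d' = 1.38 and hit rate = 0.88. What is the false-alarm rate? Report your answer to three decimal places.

z(hit rate) = z(0.88) = 1.1750
z(FA) = z(H) − d' = 1.1750 − 1.38 = -0.2050
false-alarm rate = Φ(-0.2050) = 0.4188

false-alarm rate = 0.419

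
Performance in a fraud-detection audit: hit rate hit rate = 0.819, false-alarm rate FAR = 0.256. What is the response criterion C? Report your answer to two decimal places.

z(H) = z(0.819) = 0.9116
z(FA) = z(0.256) = -0.6557
c = −½·[z(H) + z(FA)] = −0.5 × (0.9116 + (-0.6557)) = -0.12795
c < 0: the analyst has a liberal response bias.

C = -0.13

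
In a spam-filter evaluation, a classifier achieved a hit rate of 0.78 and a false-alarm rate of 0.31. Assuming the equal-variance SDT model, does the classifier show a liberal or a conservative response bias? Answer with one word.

liberal

z(H) = 0.772, z(FA) = -0.496
c = −½·(z(H) + z(FA)) = -0.138
c < 0 → liberal criterion (biased toward responding “yes”).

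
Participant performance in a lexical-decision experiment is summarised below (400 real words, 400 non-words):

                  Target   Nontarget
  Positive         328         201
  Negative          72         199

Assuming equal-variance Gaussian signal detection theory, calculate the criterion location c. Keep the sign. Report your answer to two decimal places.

H = 328/400 = 0.8200
FA = 201/400 = 0.5025
z(H) = z(0.8200) = 0.9154
z(FA) = z(0.5025) = 0.0063
c = −½·[z(H) + z(FA)] = −0.5 × (0.9154 + 0.0063) = -0.46085

c = -0.46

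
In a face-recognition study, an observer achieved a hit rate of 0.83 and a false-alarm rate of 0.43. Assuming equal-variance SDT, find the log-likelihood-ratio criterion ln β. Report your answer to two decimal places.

ln β = -0.44

Φ⁻¹(H) = Φ⁻¹(0.83) = 0.954
Φ⁻¹(FA) = Φ⁻¹(0.43) = -0.176
ln β = −½·[z(H)² − z(FA)²] = −0.5 × (0.910 − 0.031) = -0.4395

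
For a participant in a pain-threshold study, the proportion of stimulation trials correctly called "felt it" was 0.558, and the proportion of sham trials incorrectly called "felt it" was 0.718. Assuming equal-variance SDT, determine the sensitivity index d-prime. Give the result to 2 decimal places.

z(H) = z(0.558) = 0.146
z(FA) = z(0.718) = 0.577
d' = z(H) − z(FA) = 0.146 − 0.577 = -0.431

d-prime = -0.43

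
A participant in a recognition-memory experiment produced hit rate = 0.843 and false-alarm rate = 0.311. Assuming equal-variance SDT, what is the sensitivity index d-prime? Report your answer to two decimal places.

z(H) = 1.007
z(FA) = -0.493
d' = z(H) − z(FA) = 1.007 − (-0.493) = 1.500

d-prime = 1.50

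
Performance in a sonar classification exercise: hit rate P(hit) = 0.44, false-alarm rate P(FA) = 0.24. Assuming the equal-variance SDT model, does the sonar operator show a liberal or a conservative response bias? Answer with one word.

z(H) = -0.151, z(FA) = -0.706
c = −½·(z(H) + z(FA)) = 0.4285
c > 0 → conservative criterion (biased toward responding “no”).

conservative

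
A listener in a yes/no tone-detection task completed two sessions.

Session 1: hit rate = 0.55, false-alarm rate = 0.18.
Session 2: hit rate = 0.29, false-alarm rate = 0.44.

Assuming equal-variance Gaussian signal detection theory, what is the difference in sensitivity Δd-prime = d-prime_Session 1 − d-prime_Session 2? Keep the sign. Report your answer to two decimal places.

Session 1: z(0.55) = 0.126, z(0.18) = -0.915, d' = 1.041
Session 2: z(0.29) = -0.553, z(0.44) = -0.151, d' = -0.402
Δd' = d'_Session 1 − d'_Session 2 = 1.041 − (-0.402) = 1.443
Session 1 has the higher sensitivity.

Δd-prime = 1.44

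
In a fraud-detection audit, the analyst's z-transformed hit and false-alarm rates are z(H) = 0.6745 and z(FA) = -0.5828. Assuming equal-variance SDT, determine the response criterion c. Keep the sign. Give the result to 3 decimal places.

c = −½·[z(H) + z(FA)] = −½·(0.6745 + (-0.5828)) = -0.04585

c = -0.046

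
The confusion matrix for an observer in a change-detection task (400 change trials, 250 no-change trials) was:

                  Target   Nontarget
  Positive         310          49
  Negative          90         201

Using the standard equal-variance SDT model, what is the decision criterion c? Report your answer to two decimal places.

c = 0.05

H = 310/400 = 0.7750
FA = 49/250 = 0.1960
z(H) = z(0.7750) = 0.7554
z(FA) = z(0.1960) = -0.8560
c = −½·[z(H) + z(FA)] = −0.5 × (0.7554 + (-0.8560)) = 0.0503
c > 0: the observer has a conservative response bias.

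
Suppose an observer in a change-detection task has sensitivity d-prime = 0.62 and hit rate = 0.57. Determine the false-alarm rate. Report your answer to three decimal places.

false-alarm rate = 0.329

z(hit rate) = z(0.57) = 0.1764
z(FA) = z(H) − d' = 0.1764 − 0.62 = -0.4436
false-alarm rate = Φ(-0.4436) = 0.3287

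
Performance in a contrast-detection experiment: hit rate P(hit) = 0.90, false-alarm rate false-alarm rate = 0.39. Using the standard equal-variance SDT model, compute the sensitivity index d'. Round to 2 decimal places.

d' = 1.56

z(H) = 1.2816
z(FA) = -0.2793
d' = z(H) − z(FA) = 1.2816 − (-0.2793) = 1.5609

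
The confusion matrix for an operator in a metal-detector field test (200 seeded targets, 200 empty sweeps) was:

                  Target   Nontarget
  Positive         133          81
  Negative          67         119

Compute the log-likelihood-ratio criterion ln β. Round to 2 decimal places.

H = 133/200 = 0.6650
FA = 81/200 = 0.4050
Φ⁻¹(H) = Φ⁻¹(0.6650) = 0.426
Φ⁻¹(FA) = Φ⁻¹(0.4050) = -0.240
ln β = −½·[z(H)² − z(FA)²] = −0.5 × (0.181 − 0.058) = -0.0615

ln β = -0.06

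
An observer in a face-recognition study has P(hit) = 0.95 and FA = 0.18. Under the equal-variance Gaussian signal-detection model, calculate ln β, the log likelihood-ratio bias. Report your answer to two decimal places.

z(0.95) = 1.645, z(0.18) = -0.915
ln β = −½·[z(H)² − z(FA)²] = −0.5 × (2.706 − 0.837) = -0.9345

ln β = -0.93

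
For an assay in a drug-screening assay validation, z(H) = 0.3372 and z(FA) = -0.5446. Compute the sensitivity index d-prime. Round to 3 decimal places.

d-prime = 0.882

d' = z(H) − z(FA) = 0.3372 − (-0.5446) = 0.8818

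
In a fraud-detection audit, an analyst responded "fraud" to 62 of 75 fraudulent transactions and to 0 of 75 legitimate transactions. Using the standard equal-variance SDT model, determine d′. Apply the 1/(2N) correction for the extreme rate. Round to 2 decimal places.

The false-alarm rate is 0/75 = 0, so apply the 1/(2N) correction: FA → 1/(2·75) = 0.00667.
z(H) = z(0.82667) = 0.941
z(FA) = z(0.00667) = -2.475
d' = 0.941 − (-2.475) = 3.416

d′ = 3.42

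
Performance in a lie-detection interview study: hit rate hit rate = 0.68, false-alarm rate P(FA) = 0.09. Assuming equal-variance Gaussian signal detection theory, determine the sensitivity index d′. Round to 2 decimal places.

d′ = 1.81

z(0.68) = 0.4677, z(0.09) = -1.3408
d' = z(H) − z(FA) = 0.4677 − (-1.3408) = 1.8085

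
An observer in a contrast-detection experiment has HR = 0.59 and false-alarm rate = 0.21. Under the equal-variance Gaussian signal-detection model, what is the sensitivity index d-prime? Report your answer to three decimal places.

Φ⁻¹(H) = 0.2275
Φ⁻¹(FA) = -0.8064
d' = z(H) − z(FA) = 0.2275 − (-0.8064) = 1.0339

d-prime = 1.034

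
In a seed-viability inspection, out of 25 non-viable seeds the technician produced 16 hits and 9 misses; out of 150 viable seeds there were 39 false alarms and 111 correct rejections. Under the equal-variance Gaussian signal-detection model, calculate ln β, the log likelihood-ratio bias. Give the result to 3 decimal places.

H = 16/25 = 0.6400
FA = 39/150 = 0.2600
Φ⁻¹(0.6400) = 0.3585, Φ⁻¹(0.2600) = -0.6433
ln β = −½·[z(H)² − z(FA)²] = −0.5 × (0.1285 − 0.4138) = 0.14265

ln β = 0.143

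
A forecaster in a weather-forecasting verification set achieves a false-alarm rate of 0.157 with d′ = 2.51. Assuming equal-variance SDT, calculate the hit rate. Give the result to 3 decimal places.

z(false-alarm rate) = z(0.157) = -1.0069
z(H) = z(FA) + d' = -1.0069 + 2.51 = 1.5031
hit rate = Φ(1.5031) = 0.9336

hit rate = 0.934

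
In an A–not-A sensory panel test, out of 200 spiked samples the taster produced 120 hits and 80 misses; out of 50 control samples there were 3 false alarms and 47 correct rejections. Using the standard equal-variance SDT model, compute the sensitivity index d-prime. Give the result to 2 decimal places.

H = 120/200 = 0.6000
FA = 3/50 = 0.0600
Φ⁻¹(H) = 0.253
Φ⁻¹(FA) = -1.555
d' = z(H) − z(FA) = 0.253 − (-1.555) = 1.808

d-prime = 1.81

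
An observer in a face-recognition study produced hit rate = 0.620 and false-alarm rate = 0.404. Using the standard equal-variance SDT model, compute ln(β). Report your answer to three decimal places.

ln β = -0.017

z(0.620) = 0.3055, z(0.404) = -0.2430
ln β = −½·[z(H)² − z(FA)²] = −0.5 × (0.0933 − 0.0590) = -0.01715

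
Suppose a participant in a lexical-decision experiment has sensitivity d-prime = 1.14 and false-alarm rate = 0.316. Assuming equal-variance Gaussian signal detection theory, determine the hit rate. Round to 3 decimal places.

hit rate = 0.746

z(false-alarm rate) = z(0.316) = -0.4789
z(H) = z(FA) + d' = -0.4789 + 1.14 = 0.6611
hit rate = Φ(0.6611) = 0.7457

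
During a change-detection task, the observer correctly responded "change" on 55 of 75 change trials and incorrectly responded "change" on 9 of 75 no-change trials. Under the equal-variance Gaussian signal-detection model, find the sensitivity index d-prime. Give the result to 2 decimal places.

H = 55/75 = 0.7333
FA = 9/75 = 0.1200
Φ⁻¹(H) = Φ⁻¹(0.7333) = 0.6228
Φ⁻¹(FA) = Φ⁻¹(0.1200) = -1.1750
d' = z(H) − z(FA) = 0.6228 − (-1.1750) = 1.7978

d-prime = 1.80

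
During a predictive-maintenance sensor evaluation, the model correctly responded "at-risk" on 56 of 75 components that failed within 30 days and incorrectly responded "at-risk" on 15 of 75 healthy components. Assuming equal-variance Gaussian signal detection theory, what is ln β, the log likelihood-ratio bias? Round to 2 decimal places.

H = 56/75 = 0.7467
FA = 15/75 = 0.2000
Φ⁻¹(H) = Φ⁻¹(0.7467) = 0.664
Φ⁻¹(FA) = Φ⁻¹(0.2000) = -0.842
ln β = −½·[z(H)² − z(FA)²] = −0.5 × (0.441 − 0.709) = 0.134

ln β = 0.13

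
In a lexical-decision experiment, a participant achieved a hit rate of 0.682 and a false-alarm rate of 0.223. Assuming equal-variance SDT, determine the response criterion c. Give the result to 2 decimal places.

c = 0.14

Φ⁻¹(0.682) = 0.4733, Φ⁻¹(0.223) = -0.7621
c = −½·[z(H) + z(FA)] = −0.5 × (0.4733 + (-0.7621)) = 0.1444
c > 0: the participant has a conservative response bias.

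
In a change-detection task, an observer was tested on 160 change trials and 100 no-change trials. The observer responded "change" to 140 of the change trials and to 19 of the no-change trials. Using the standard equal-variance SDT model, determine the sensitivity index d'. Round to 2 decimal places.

H = 140/160 = 0.8750
FA = 19/100 = 0.1900
Φ⁻¹(H) = Φ⁻¹(0.8750) = 1.1503
Φ⁻¹(FA) = Φ⁻¹(0.1900) = -0.8779
d' = z(H) − z(FA) = 1.1503 − (-0.8779) = 2.0282

d' = 2.03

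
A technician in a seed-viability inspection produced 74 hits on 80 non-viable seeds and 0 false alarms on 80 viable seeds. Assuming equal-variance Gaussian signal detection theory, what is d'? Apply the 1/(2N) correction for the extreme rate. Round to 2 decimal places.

d' = 3.94

The false-alarm rate is 0/80 = 0, so apply the 1/(2N) correction: FA → 1/(2·80) = 0.00625.
z(H) = z(0.92500) = 1.440
z(FA) = z(0.00625) = -2.498
d' = 1.440 − (-2.498) = 3.938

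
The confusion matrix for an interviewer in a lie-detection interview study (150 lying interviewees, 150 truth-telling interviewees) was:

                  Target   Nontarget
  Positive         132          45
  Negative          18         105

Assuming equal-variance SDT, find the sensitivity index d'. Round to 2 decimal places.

H = 132/150 = 0.8800
FA = 45/150 = 0.3000
z(H) = z(0.8800) = 1.1750
z(FA) = z(0.3000) = -0.5244
d' = z(H) − z(FA) = 1.1750 − (-0.5244) = 1.6994

d' = 1.70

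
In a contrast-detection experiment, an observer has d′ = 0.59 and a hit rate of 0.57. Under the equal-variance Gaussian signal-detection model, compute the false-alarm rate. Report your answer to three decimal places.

z(hit rate) = z(0.57) = 0.1764
z(FA) = z(H) − d' = 0.1764 − 0.59 = -0.4136
false-alarm rate = Φ(-0.4136) = 0.3396

false-alarm rate = 0.340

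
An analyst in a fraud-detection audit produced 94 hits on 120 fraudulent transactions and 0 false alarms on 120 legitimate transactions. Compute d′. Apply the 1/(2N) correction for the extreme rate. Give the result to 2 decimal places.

The false-alarm rate is 0/120 = 0, so apply the 1/(2N) correction: FA → 1/(2·120) = 0.00417.
z(H) = z(0.78333) = 0.783
z(FA) = z(0.00417) = -2.638
d' = 0.783 − (-2.638) = 3.421

d′ = 3.42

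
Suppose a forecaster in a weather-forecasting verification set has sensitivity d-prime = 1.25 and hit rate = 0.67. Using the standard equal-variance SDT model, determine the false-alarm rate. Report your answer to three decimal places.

z(hit rate) = z(0.67) = 0.4399
z(FA) = z(H) − d' = 0.4399 − 1.25 = -0.8101
false-alarm rate = Φ(-0.8101) = 0.2089

false-alarm rate = 0.209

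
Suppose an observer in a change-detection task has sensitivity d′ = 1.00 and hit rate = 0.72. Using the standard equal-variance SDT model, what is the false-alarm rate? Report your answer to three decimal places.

false-alarm rate = 0.338

z(hit rate) = z(0.72) = 0.5828
z(FA) = z(H) − d' = 0.5828 − 1.00 = -0.4172
false-alarm rate = Φ(-0.4172) = 0.3383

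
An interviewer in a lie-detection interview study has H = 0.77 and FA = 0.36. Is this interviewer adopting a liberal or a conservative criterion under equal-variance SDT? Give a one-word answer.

z(H) = 0.739, z(FA) = -0.358
c = −½·(z(H) + z(FA)) = -0.1905
c < 0 → liberal criterion (biased toward responding “yes”).

liberal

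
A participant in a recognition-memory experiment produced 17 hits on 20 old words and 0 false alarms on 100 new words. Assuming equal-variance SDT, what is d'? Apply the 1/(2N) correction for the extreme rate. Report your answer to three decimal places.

The false-alarm rate is 0/100 = 0, so apply the 1/(2N) correction: FA → 1/(2·100) = 0.00500.
z(H) = z(0.85000) = 1.0364
z(FA) = z(0.00500) = -2.5758
d' = 1.0364 − (-2.5758) = 3.6122

d' = 3.612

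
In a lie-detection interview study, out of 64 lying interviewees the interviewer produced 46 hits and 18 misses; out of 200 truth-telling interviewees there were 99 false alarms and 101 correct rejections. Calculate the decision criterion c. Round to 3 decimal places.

c = -0.283

H = 46/64 = 0.7188
FA = 99/200 = 0.4950
z(H) = z(0.7188) = 0.5793
z(FA) = z(0.4950) = -0.0125
c = −½·[z(H) + z(FA)] = −0.5 × (0.5793 + (-0.0125)) = -0.2834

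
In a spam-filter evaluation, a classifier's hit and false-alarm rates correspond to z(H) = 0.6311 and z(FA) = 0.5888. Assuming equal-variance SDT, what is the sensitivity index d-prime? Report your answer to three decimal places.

d-prime = 0.042

d' = z(H) − z(FA) = 0.6311 − 0.5888 = 0.0423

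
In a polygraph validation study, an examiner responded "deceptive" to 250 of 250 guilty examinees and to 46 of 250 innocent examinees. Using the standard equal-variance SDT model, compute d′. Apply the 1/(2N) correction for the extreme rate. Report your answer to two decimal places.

d′ = 3.78

The hit rate is 250/250 = 1, so apply the 1/(2N) correction: H → 1 − 1/(2·250) = 0.99800.
z(H) = z(0.99800) = 2.878
z(FA) = z(0.18400) = -0.900
d' = 2.878 − (-0.900) = 3.778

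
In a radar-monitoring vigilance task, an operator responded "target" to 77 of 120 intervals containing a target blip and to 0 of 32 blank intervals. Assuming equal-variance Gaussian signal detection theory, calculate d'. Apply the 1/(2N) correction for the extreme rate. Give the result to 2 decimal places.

d' = 2.52

The false-alarm rate is 0/32 = 0, so apply the 1/(2N) correction: FA → 1/(2·32) = 0.01562.
z(H) = z(0.64167) = 0.363
z(FA) = z(0.01562) = -2.154
d' = 0.363 − (-2.154) = 2.517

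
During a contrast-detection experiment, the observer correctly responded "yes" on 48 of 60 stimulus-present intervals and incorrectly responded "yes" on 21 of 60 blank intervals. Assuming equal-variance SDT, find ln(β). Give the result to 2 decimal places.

H = 48/60 = 0.8000
FA = 21/60 = 0.3500
Φ⁻¹(0.8000) = 0.842, Φ⁻¹(0.3500) = -0.385
ln β = −½·[z(H)² − z(FA)²] = −0.5 × (0.709 − 0.148) = -0.2805

ln β = -0.28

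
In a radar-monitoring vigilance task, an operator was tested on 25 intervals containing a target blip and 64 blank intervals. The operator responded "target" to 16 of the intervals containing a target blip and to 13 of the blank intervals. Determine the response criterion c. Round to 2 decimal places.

H = 16/25 = 0.6400
FA = 13/64 = 0.2031
z(H) = z(0.6400) = 0.3585
z(FA) = z(0.2031) = -0.8306
c = −½·[z(H) + z(FA)] = −0.5 × (0.3585 + (-0.8306)) = 0.23605
c > 0: the operator has a conservative response bias.

c = 0.24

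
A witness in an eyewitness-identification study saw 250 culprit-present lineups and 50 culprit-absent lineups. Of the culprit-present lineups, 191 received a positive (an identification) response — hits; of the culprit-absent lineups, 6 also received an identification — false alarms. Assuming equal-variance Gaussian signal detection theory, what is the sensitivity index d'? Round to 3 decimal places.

d' = 1.894

H = 191/250 = 0.7640
FA = 6/50 = 0.1200
z(0.7640) = 0.7192, z(0.1200) = -1.1750
d' = z(H) − z(FA) = 0.7192 − (-1.1750) = 1.8942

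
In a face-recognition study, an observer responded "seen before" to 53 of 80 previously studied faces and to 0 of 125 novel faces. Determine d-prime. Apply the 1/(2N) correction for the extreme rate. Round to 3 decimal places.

d-prime = 3.071

The false-alarm rate is 0/125 = 0, so apply the 1/(2N) correction: FA → 1/(2·125) = 0.00400.
z(H) = z(0.66250) = 0.4193
z(FA) = z(0.00400) = -2.6521
d' = 0.4193 − (-2.6521) = 3.0714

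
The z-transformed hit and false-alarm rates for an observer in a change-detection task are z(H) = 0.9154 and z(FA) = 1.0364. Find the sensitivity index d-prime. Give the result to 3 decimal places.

d-prime = -0.121

d' = z(H) − z(FA) = 0.9154 − 1.0364 = -0.1210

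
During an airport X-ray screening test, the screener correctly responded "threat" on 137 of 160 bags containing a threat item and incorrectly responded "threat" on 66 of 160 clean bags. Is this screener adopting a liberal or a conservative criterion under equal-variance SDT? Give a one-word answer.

z(H) = 1.064, z(FA) = -0.221
c = −½·(z(H) + z(FA)) = -0.4215
c < 0 → liberal criterion (biased toward responding “yes”).

liberal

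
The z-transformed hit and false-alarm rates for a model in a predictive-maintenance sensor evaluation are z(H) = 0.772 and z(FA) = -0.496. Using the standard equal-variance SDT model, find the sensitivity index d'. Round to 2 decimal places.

d' = z(H) − z(FA) = 0.772 − (-0.496) = 1.268

d' = 1.27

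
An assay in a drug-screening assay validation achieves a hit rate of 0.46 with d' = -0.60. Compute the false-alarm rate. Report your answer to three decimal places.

z(hit rate) = z(0.46) = -0.1004
z(FA) = z(H) − d' = -0.1004 − (-0.60) = 0.4996
false-alarm rate = Φ(0.4996) = 0.6913

false-alarm rate = 0.691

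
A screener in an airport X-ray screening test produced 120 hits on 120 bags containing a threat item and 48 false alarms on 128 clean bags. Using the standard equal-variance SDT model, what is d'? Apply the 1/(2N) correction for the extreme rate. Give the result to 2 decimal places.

The hit rate is 120/120 = 1, so apply the 1/(2N) correction: H → 1 − 1/(2·120) = 0.99583.
z(H) = z(0.99583) = 2.638
z(FA) = z(0.37500) = -0.319
d' = 2.638 − (-0.319) = 2.957

d' = 2.96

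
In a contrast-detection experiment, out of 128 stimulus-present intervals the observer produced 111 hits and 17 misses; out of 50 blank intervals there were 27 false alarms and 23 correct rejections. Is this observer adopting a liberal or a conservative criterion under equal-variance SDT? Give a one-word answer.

liberal

z(H) = 1.113, z(FA) = 0.100
c = −½·(z(H) + z(FA)) = -0.6065
c < 0 → liberal criterion (biased toward responding “yes”).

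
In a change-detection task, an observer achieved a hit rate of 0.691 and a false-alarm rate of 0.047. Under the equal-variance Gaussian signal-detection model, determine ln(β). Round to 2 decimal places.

ln β = 1.28

z(H) = z(0.691) = 0.499
z(FA) = z(0.047) = -1.675
ln β = −½·[z(H)² − z(FA)²] = −0.5 × (0.249 − 2.806) = 1.2785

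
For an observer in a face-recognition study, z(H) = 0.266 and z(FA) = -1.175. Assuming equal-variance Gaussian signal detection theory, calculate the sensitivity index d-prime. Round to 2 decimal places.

d-prime = 1.44

d' = z(H) − z(FA) = 0.266 − (-1.175) = 1.441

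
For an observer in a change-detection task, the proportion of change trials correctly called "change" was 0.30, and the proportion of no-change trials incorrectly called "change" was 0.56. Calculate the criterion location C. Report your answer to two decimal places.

z(0.30) = -0.524, z(0.56) = 0.151
c = −½·[z(H) + z(FA)] = −0.5 × (-0.524 + 0.151) = 0.1865

C = 0.19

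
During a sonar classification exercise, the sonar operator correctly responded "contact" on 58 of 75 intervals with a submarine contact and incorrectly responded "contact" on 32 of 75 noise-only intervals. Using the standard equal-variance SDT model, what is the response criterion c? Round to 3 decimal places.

c = -0.283

H = 58/75 = 0.7733
FA = 32/75 = 0.4267
Φ⁻¹(H) = Φ⁻¹(0.7733) = 0.7498
Φ⁻¹(FA) = Φ⁻¹(0.4267) = -0.1848
c = −½·[z(H) + z(FA)] = −0.5 × (0.7498 + (-0.1848)) = -0.2825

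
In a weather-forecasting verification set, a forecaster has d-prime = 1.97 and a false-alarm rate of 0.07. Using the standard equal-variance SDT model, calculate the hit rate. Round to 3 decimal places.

z(false-alarm rate) = z(0.07) = -1.4758
z(H) = z(FA) + d' = -1.4758 + 1.97 = 0.4942
hit rate = Φ(0.4942) = 0.6894

hit rate = 0.689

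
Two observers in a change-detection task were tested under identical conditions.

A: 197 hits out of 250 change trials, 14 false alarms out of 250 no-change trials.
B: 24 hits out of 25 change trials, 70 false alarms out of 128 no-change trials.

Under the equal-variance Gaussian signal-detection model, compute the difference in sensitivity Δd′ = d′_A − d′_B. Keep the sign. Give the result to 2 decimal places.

A: z(0.7880) = 0.800, z(0.0560) = -1.589, d' = 2.389
B: z(0.9600) = 1.751, z(0.5469) = 0.118, d' = 1.633
Δd' = d'_A − d'_B = 2.389 − 1.633 = 0.756
A has the higher sensitivity.

Δd′ = 0.76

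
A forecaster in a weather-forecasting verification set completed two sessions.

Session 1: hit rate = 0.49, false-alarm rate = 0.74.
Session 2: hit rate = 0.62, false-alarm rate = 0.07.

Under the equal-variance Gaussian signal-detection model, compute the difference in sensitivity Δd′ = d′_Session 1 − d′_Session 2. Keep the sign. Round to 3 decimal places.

Δd′ = -2.450

Session 1: z(0.49) = -0.0251, z(0.74) = 0.6433, d' = -0.6684
Session 2: z(0.62) = 0.3055, z(0.07) = -1.4758, d' = 1.7813
Δd' = d'_Session 1 − d'_Session 2 = -0.6684 − 1.7813 = -2.4497
Session 2 has the higher sensitivity.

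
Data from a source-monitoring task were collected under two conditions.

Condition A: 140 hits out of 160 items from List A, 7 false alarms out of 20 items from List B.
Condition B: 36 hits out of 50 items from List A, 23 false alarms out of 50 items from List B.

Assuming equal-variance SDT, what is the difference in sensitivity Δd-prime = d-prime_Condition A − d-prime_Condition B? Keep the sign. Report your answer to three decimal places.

Δd-prime = 0.852

Condition A: z(0.8750) = 1.1503, z(0.3500) = -0.3853, d' = 1.5356
Condition B: z(0.7200) = 0.5828, z(0.4600) = -0.1004, d' = 0.6832
Δd' = d'_Condition A − d'_Condition B = 1.5356 − 0.6832 = 0.8524
Condition A has the higher sensitivity.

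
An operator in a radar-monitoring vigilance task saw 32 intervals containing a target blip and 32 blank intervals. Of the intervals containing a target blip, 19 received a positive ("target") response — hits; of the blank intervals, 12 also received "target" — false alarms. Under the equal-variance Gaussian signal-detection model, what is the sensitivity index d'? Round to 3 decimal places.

d' = 0.556

H = 19/32 = 0.5938
FA = 12/32 = 0.3750
z(0.5938) = 0.2373, z(0.3750) = -0.3186
d' = z(H) − z(FA) = 0.2373 − (-0.3186) = 0.5559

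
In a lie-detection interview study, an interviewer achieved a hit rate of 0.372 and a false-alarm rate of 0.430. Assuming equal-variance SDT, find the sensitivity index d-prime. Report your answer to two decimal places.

Φ⁻¹(H) = -0.3266
Φ⁻¹(FA) = -0.1764
d' = z(H) − z(FA) = -0.3266 − (-0.1764) = -0.1502

d-prime = -0.15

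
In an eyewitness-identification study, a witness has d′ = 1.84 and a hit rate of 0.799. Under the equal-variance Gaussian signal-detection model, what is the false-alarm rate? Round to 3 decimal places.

z(hit rate) = z(0.799) = 0.8381
z(FA) = z(H) − d' = 0.8381 − 1.84 = -1.0019
false-alarm rate = Φ(-1.0019) = 0.1582

false-alarm rate = 0.158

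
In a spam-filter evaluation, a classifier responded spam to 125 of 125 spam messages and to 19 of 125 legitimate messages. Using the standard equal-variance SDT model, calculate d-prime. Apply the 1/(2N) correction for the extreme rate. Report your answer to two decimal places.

The hit rate is 125/125 = 1, so apply the 1/(2N) correction: H → 1 − 1/(2·125) = 0.99600.
z(H) = z(0.99600) = 2.652
z(FA) = z(0.15200) = -1.028
d' = 2.652 − (-1.028) = 3.680

d-prime = 3.68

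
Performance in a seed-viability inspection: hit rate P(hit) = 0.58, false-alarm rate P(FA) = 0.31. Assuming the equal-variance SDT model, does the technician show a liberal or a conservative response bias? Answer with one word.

conservative

z(H) = 0.202, z(FA) = -0.496
c = −½·(z(H) + z(FA)) = 0.147
c > 0 → conservative criterion (biased toward responding “no”).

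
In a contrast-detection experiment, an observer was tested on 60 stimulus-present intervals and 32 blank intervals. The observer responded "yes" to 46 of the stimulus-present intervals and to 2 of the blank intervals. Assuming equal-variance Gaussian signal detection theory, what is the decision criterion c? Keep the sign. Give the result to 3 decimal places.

c = 0.403

H = 46/60 = 0.7667
FA = 2/32 = 0.0625
Φ⁻¹(0.7667) = 0.7280, Φ⁻¹(0.0625) = -1.5341
c = −½·[z(H) + z(FA)] = −0.5 × (0.7280 + (-1.5341)) = 0.40305
c > 0: the observer has a conservative response bias.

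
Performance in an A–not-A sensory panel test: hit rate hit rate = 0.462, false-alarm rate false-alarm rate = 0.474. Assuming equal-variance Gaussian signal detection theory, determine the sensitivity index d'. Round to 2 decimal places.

d' = -0.03

Φ⁻¹(0.462) = -0.0954, Φ⁻¹(0.474) = -0.0652
d' = z(H) − z(FA) = -0.0954 − (-0.0652) = -0.0302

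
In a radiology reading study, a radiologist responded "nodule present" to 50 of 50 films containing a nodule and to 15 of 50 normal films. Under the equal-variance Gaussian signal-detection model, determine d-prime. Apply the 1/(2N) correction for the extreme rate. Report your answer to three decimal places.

d-prime = 2.851

The hit rate is 50/50 = 1, so apply the 1/(2N) correction: H → 1 − 1/(2·50) = 0.99000.
z(H) = z(0.99000) = 2.3263
z(FA) = z(0.30000) = -0.5244
d' = 2.3263 − (-0.5244) = 2.8507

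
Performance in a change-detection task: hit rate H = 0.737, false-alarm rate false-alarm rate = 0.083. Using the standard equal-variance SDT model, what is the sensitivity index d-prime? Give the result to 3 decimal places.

d-prime = 2.019

Φ⁻¹(0.737) = 0.6341, Φ⁻¹(0.083) = -1.3852
d' = z(H) − z(FA) = 0.6341 − (-1.3852) = 2.0193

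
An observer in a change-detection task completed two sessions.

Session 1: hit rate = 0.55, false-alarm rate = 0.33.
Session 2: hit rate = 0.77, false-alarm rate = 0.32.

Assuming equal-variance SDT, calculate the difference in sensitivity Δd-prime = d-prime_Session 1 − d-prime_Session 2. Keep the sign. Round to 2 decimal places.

Session 1: z(0.55) = 0.126, z(0.33) = -0.440, d' = 0.566
Session 2: z(0.77) = 0.739, z(0.32) = -0.468, d' = 1.207
Δd' = d'_Session 1 − d'_Session 2 = 0.566 − 1.207 = -0.641
Session 2 has the higher sensitivity.

Δd-prime = -0.64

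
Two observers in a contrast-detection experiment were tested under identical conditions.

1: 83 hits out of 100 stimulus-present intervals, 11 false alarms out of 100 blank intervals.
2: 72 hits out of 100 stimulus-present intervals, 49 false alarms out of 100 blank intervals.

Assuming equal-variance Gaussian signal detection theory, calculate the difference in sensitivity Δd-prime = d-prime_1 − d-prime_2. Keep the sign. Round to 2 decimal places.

Δd-prime = 1.57

1: z(0.8300) = 0.954, z(0.1100) = -1.227, d' = 2.181
2: z(0.7200) = 0.583, z(0.4900) = -0.025, d' = 0.608
Δd' = d'_1 − d'_2 = 2.181 − 0.608 = 1.573
1 has the higher sensitivity.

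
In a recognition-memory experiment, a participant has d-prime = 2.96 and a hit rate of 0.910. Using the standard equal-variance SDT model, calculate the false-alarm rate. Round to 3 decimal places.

false-alarm rate = 0.053

z(hit rate) = z(0.910) = 1.3408
z(FA) = z(H) − d' = 1.3408 − 2.96 = -1.6192
false-alarm rate = Φ(-1.6192) = 0.0527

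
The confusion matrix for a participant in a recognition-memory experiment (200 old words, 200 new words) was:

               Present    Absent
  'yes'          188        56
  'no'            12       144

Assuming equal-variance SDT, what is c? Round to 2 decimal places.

c = -0.49

H = 188/200 = 0.9400
FA = 56/200 = 0.2800
z(0.9400) = 1.555, z(0.2800) = -0.583
c = −½·[z(H) + z(FA)] = −0.5 × (1.555 + (-0.583)) = -0.486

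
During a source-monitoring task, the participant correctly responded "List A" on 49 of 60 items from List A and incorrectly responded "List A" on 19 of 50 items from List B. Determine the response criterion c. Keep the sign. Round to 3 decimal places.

H = 49/60 = 0.8167
FA = 19/50 = 0.3800
z(H) = z(0.8167) = 0.9029
z(FA) = z(0.3800) = -0.3055
c = −½·[z(H) + z(FA)] = −0.5 × (0.9029 + (-0.3055)) = -0.2987
c < 0: the participant has a liberal response bias.

c = -0.299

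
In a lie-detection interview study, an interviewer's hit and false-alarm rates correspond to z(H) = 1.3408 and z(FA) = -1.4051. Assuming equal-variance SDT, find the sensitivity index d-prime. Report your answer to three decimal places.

d' = z(H) − z(FA) = 1.3408 − (-1.4051) = 2.7459

d-prime = 2.746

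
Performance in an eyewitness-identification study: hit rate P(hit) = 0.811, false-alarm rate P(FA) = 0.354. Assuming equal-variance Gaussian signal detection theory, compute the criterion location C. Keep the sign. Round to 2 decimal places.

C = -0.25

z(H) = z(0.811) = 0.8816
z(FA) = z(0.354) = -0.3745
c = −½·[z(H) + z(FA)] = −0.5 × (0.8816 + (-0.3745)) = -0.25355
c < 0: the witness has a liberal response bias.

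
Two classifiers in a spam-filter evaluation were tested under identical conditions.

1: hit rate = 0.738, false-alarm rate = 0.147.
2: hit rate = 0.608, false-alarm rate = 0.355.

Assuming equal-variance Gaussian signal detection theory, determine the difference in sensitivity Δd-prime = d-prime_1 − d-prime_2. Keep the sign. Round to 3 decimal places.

1: z(0.738) = 0.6372, z(0.147) = -1.0494, d' = 1.6866
2: z(0.608) = 0.2741, z(0.355) = -0.3719, d' = 0.6460
Δd' = d'_1 − d'_2 = 1.6866 − 0.6460 = 1.0406
1 has the higher sensitivity.

Δd-prime = 1.041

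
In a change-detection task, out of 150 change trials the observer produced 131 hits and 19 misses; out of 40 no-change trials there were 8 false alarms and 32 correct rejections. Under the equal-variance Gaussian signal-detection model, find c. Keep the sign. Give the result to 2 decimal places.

H = 131/150 = 0.8733
FA = 8/40 = 0.2000
Φ⁻¹(H) = Φ⁻¹(0.8733) = 1.1421
Φ⁻¹(FA) = Φ⁻¹(0.2000) = -0.8416
c = −½·[z(H) + z(FA)] = −0.5 × (1.1421 + (-0.8416)) = -0.15025

c = -0.15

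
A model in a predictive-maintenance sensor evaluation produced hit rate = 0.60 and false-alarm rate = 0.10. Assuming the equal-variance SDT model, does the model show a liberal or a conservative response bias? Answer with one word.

z(H) = 0.253, z(FA) = -1.282
c = −½·(z(H) + z(FA)) = 0.5145
c > 0 → conservative criterion (biased toward responding “no”).

conservative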